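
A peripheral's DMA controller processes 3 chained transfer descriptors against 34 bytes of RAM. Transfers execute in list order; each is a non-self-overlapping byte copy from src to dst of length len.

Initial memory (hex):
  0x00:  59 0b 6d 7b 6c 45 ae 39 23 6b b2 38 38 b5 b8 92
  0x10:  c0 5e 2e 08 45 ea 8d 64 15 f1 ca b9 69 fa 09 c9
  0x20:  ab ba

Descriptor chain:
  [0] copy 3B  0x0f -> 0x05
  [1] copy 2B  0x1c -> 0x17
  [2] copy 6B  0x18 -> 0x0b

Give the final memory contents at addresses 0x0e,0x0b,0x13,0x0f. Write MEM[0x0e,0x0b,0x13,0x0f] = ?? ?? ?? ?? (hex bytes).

MEM[0x0e,0x0b,0x13,0x0f] = b9 fa 08 69

[0] 0x0f->0x05 len=3 : 92 c0 5e
[1] 0x1c->0x17 len=2 : 69 fa
[2] 0x18->0x0b len=6 : fa f1 ca b9 69 fa
query mem[0x0e]=0xb9, mem[0x0b]=0xfa, mem[0x13]=0x08, mem[0x0f]=0x69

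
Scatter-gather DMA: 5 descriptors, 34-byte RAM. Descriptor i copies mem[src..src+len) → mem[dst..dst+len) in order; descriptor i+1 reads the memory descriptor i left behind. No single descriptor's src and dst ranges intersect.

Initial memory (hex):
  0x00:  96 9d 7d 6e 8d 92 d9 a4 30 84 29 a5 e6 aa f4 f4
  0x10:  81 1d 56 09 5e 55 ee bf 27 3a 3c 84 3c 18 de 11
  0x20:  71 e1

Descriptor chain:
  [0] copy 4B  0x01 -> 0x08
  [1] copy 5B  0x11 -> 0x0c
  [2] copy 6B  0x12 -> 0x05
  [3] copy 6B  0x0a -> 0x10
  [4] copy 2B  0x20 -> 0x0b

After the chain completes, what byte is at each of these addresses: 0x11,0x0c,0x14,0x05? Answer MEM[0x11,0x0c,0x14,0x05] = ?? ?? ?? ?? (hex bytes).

MEM[0x11,0x0c,0x14,0x05] = 8d e1 09 56

  after D0: wrote 4B at 0x08 = 9d7d6e8d
  after D1: wrote 5B at 0x0c = 1d56095e55
  after D2: wrote 6B at 0x05 = 56095e55eebf
  after D3: wrote 6B at 0x10 = bf8d1d56095e
  after D4: wrote 2B at 0x0b = 71e1
query mem[0x11]=0x8d, mem[0x0c]=0xe1, mem[0x14]=0x09, mem[0x05]=0x56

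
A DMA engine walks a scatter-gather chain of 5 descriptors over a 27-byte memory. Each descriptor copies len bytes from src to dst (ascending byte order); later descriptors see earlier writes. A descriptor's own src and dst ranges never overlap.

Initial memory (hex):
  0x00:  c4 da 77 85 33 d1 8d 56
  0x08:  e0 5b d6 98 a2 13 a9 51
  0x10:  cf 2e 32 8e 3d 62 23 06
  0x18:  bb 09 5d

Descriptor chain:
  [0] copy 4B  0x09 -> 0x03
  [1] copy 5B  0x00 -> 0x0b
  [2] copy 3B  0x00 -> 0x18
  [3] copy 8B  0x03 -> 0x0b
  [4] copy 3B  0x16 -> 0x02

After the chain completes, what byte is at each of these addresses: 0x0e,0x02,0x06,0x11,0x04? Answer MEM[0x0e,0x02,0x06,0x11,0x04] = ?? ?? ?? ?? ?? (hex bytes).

MEM[0x0e,0x02,0x06,0x11,0x04] = a2 23 a2 5b c4

#0 dst[0x03+4] := {0x5b,0xd6,0x98,0xa2}
#1 dst[0x0b+5] := {0xc4,0xda,0x77,0x5b,0xd6}
#2 dst[0x18+3] := {0xc4,0xda,0x77}
#3 dst[0x0b+8] := {0x5b,0xd6,0x98,0xa2,0x56,0xe0,0x5b,0xd6}
#4 dst[0x02+3] := {0x23,0x06,0xc4}
query mem[0x0e]=0xa2, mem[0x02]=0x23, mem[0x06]=0xa2, mem[0x11]=0x5b, mem[0x04]=0xc4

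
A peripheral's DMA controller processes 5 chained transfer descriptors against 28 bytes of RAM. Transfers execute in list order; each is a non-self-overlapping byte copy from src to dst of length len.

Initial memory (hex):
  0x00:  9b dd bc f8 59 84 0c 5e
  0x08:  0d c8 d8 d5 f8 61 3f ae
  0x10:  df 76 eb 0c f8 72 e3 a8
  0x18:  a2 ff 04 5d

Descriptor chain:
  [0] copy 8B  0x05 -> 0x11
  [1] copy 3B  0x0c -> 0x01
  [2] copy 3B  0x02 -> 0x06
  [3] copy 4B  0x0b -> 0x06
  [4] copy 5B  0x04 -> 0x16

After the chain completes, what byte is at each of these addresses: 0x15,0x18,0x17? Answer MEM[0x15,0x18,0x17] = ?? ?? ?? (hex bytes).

[0] 0x05->0x11 len=8 : 84 0c 5e 0d c8 d8 d5 f8
[1] 0x0c->0x01 len=3 : f8 61 3f
[2] 0x02->0x06 len=3 : 61 3f 59
[3] 0x0b->0x06 len=4 : d5 f8 61 3f
[4] 0x04->0x16 len=5 : 59 84 d5 f8 61
query mem[0x15]=0xc8, mem[0x18]=0xd5, mem[0x17]=0x84

MEM[0x15,0x18,0x17] = c8 d5 84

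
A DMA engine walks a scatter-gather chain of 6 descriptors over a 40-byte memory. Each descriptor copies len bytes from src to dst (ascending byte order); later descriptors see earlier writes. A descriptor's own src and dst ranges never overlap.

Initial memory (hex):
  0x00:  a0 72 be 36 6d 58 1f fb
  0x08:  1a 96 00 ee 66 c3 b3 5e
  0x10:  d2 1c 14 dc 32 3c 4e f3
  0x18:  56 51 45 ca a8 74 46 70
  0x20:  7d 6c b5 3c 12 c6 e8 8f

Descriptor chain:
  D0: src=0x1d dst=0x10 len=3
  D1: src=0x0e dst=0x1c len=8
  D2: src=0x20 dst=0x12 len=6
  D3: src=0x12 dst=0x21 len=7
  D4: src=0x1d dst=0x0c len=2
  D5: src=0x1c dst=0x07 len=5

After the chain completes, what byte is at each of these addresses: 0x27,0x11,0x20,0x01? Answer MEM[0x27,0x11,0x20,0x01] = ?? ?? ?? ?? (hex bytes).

D0: mem[0x10..0x12] <- [74 46 70]
D1: mem[0x1c..0x23] <- [b3 5e 74 46 70 dc 32 3c]
D2: mem[0x12..0x17] <- [70 dc 32 3c 12 c6]
D3: mem[0x21..0x27] <- [70 dc 32 3c 12 c6 56]
D4: mem[0x0c..0x0d] <- [5e 74]
D5: mem[0x07..0x0b] <- [b3 5e 74 46 70]
query mem[0x27]=0x56, mem[0x11]=0x46, mem[0x20]=0x70, mem[0x01]=0x72

MEM[0x27,0x11,0x20,0x01] = 56 46 70 72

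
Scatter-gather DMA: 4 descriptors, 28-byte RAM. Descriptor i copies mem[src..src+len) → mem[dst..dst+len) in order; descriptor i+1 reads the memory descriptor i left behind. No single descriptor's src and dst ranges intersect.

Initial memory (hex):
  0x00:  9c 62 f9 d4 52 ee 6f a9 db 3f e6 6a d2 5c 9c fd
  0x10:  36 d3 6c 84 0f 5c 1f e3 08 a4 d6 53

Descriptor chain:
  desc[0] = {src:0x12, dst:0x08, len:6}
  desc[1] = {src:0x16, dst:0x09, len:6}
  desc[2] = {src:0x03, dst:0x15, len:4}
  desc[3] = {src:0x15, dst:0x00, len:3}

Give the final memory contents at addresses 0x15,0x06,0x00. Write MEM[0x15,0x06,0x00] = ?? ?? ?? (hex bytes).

MEM[0x15,0x06,0x00] = d4 6f d4

D0: mem[0x08..0x0d] <- [6c 84 0f 5c 1f e3]
D1: mem[0x09..0x0e] <- [1f e3 08 a4 d6 53]
D2: mem[0x15..0x18] <- [d4 52 ee 6f]
D3: mem[0x00..0x02] <- [d4 52 ee]
query mem[0x15]=0xd4, mem[0x06]=0x6f, mem[0x00]=0xd4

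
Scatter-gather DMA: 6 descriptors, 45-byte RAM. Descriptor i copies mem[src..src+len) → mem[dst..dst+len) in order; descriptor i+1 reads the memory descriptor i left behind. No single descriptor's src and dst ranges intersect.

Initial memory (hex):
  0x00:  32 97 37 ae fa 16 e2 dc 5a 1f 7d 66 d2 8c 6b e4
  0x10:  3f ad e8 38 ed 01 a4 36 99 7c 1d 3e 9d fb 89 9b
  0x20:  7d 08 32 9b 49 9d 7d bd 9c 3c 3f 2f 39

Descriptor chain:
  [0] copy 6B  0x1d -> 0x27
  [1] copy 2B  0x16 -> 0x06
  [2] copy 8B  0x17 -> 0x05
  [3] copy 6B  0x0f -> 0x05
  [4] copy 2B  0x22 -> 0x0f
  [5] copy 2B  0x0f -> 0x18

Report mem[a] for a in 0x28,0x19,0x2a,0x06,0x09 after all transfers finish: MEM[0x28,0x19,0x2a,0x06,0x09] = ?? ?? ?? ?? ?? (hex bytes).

#0 dst[0x27+6] := {0xfb,0x89,0x9b,0x7d,0x08,0x32}
#1 dst[0x06+2] := {0xa4,0x36}
#2 dst[0x05+8] := {0x36,0x99,0x7c,0x1d,0x3e,0x9d,0xfb,0x89}
#3 dst[0x05+6] := {0xe4,0x3f,0xad,0xe8,0x38,0xed}
#4 dst[0x0f+2] := {0x32,0x9b}
#5 dst[0x18+2] := {0x32,0x9b}
query mem[0x28]=0x89, mem[0x19]=0x9b, mem[0x2a]=0x7d, mem[0x06]=0x3f, mem[0x09]=0x38

MEM[0x28,0x19,0x2a,0x06,0x09] = 89 9b 7d 3f 38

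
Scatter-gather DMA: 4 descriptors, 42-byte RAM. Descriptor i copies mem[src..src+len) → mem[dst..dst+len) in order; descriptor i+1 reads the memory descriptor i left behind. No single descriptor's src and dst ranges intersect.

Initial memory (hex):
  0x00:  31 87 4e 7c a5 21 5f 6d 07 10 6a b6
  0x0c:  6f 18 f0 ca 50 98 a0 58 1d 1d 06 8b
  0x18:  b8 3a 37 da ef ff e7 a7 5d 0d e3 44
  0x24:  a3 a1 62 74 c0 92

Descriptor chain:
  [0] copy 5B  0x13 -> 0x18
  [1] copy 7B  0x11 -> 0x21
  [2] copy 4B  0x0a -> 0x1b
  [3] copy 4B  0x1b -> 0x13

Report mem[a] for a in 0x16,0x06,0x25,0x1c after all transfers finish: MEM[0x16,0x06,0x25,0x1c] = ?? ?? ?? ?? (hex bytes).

MEM[0x16,0x06,0x25,0x1c] = 18 5f 1d b6

#0 dst[0x18+5] := {0x58,0x1d,0x1d,0x06,0x8b}
#1 dst[0x21+7] := {0x98,0xa0,0x58,0x1d,0x1d,0x06,0x8b}
#2 dst[0x1b+4] := {0x6a,0xb6,0x6f,0x18}
#3 dst[0x13+4] := {0x6a,0xb6,0x6f,0x18}
query mem[0x16]=0x18, mem[0x06]=0x5f, mem[0x25]=0x1d, mem[0x1c]=0xb6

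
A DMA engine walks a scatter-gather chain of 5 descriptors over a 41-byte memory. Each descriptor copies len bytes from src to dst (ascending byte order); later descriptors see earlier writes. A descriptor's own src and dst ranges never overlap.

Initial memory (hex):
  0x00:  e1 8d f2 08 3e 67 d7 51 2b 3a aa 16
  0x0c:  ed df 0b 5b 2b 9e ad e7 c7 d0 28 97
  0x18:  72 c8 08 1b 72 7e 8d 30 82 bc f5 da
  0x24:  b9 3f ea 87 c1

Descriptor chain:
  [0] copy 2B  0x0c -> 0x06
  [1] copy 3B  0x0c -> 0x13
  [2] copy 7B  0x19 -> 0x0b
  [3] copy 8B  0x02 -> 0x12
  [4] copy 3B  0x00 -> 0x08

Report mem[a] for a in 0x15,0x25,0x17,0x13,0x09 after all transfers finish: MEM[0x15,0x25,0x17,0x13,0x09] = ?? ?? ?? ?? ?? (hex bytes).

#0 dst[0x06+2] := {0xed,0xdf}
#1 dst[0x13+3] := {0xed,0xdf,0x0b}
#2 dst[0x0b+7] := {0xc8,0x08,0x1b,0x72,0x7e,0x8d,0x30}
#3 dst[0x12+8] := {0xf2,0x08,0x3e,0x67,0xed,0xdf,0x2b,0x3a}
#4 dst[0x08+3] := {0xe1,0x8d,0xf2}
query mem[0x15]=0x67, mem[0x25]=0x3f, mem[0x17]=0xdf, mem[0x13]=0x08, mem[0x09]=0x8d

MEM[0x15,0x25,0x17,0x13,0x09] = 67 3f df 08 8d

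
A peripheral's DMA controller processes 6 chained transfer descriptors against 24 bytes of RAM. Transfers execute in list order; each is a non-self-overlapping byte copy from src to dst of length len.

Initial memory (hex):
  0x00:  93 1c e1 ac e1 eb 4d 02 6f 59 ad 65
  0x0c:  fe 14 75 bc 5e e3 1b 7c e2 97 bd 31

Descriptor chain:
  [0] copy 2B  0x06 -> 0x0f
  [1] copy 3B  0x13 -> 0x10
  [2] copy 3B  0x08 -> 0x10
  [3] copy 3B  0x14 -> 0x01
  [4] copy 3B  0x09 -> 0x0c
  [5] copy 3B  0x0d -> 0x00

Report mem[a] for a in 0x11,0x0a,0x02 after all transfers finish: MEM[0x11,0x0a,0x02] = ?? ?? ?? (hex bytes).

MEM[0x11,0x0a,0x02] = 59 ad 4d

D0: mem[0x0f..0x10] <- [4d 02]
D1: mem[0x10..0x12] <- [7c e2 97]
D2: mem[0x10..0x12] <- [6f 59 ad]
D3: mem[0x01..0x03] <- [e2 97 bd]
D4: mem[0x0c..0x0e] <- [59 ad 65]
D5: mem[0x00..0x02] <- [ad 65 4d]
query mem[0x11]=0x59, mem[0x0a]=0xad, mem[0x02]=0x4d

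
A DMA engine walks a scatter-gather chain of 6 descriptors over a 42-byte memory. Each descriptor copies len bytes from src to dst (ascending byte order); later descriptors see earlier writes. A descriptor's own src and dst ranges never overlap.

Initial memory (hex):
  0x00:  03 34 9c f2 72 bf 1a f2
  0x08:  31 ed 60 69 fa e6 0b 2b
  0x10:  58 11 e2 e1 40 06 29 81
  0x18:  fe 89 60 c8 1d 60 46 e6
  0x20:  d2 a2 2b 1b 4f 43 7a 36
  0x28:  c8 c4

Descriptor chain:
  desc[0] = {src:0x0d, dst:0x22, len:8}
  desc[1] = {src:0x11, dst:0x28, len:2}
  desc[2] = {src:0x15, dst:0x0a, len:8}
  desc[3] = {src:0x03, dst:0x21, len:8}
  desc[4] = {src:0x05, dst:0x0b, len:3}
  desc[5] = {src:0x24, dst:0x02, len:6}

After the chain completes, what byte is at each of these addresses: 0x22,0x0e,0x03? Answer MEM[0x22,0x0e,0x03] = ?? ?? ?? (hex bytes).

[0] 0x0d->0x22 len=8 : e6 0b 2b 58 11 e2 e1 40
[1] 0x11->0x28 len=2 : 11 e2
[2] 0x15->0x0a len=8 : 06 29 81 fe 89 60 c8 1d
[3] 0x03->0x21 len=8 : f2 72 bf 1a f2 31 ed 06
[4] 0x05->0x0b len=3 : bf 1a f2
[5] 0x24->0x02 len=6 : 1a f2 31 ed 06 e2
query mem[0x22]=0x72, mem[0x0e]=0x89, mem[0x03]=0xf2

MEM[0x22,0x0e,0x03] = 72 89 f2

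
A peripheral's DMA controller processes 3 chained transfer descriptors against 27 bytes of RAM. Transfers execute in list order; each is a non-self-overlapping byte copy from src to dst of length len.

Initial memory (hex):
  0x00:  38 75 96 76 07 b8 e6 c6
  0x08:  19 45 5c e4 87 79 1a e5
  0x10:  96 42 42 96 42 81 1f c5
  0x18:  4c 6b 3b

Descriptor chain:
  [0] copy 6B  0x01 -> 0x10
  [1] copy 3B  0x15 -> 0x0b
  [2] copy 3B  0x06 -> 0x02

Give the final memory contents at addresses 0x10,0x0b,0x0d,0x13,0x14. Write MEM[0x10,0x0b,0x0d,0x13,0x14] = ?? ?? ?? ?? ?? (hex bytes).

MEM[0x10,0x0b,0x0d,0x13,0x14] = 75 e6 c5 07 b8

  after D0: wrote 6B at 0x10 = 75967607b8e6
  after D1: wrote 3B at 0x0b = e61fc5
  after D2: wrote 3B at 0x02 = e6c619
query mem[0x10]=0x75, mem[0x0b]=0xe6, mem[0x0d]=0xc5, mem[0x13]=0x07, mem[0x14]=0xb8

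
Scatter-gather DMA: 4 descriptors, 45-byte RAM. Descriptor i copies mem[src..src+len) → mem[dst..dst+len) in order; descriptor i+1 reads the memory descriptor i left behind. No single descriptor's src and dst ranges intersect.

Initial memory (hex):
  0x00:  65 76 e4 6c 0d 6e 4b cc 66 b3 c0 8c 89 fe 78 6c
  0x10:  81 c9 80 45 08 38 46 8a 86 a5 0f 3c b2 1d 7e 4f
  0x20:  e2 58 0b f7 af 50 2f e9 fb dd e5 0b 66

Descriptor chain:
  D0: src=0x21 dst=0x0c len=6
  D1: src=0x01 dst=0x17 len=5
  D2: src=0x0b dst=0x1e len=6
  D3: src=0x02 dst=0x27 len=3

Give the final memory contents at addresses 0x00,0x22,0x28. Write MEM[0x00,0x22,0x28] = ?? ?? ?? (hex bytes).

MEM[0x00,0x22,0x28] = 65 af 6c

#0 dst[0x0c+6] := {0x58,0x0b,0xf7,0xaf,0x50,0x2f}
#1 dst[0x17+5] := {0x76,0xe4,0x6c,0x0d,0x6e}
#2 dst[0x1e+6] := {0x8c,0x58,0x0b,0xf7,0xaf,0x50}
#3 dst[0x27+3] := {0xe4,0x6c,0x0d}
query mem[0x00]=0x65, mem[0x22]=0xaf, mem[0x28]=0x6c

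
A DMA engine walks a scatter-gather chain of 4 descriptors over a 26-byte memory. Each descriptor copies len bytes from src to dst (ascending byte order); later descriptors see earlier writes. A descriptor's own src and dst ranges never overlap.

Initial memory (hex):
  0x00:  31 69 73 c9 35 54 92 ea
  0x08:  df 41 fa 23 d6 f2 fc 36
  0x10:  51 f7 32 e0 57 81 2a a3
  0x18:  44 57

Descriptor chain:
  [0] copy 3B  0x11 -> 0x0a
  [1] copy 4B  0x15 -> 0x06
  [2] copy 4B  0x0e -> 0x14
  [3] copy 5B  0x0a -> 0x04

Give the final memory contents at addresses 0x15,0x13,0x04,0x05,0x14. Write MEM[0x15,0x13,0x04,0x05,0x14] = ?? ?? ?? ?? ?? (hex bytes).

MEM[0x15,0x13,0x04,0x05,0x14] = 36 e0 f7 32 fc

#0 dst[0x0a+3] := {0xf7,0x32,0xe0}
#1 dst[0x06+4] := {0x81,0x2a,0xa3,0x44}
#2 dst[0x14+4] := {0xfc,0x36,0x51,0xf7}
#3 dst[0x04+5] := {0xf7,0x32,0xe0,0xf2,0xfc}
query mem[0x15]=0x36, mem[0x13]=0xe0, mem[0x04]=0xf7, mem[0x05]=0x32, mem[0x14]=0xfc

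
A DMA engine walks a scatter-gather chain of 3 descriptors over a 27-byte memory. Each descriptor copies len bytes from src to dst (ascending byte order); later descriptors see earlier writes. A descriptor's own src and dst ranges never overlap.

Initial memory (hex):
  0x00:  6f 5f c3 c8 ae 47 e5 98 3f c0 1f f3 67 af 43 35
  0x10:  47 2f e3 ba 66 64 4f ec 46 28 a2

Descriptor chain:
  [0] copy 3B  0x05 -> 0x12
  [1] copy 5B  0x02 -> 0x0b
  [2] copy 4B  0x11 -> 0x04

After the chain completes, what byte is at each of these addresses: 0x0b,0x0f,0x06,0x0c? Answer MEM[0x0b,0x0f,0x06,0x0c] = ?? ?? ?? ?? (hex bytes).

MEM[0x0b,0x0f,0x06,0x0c] = c3 e5 e5 c8

[0] 0x05->0x12 len=3 : 47 e5 98
[1] 0x02->0x0b len=5 : c3 c8 ae 47 e5
[2] 0x11->0x04 len=4 : 2f 47 e5 98
query mem[0x0b]=0xc3, mem[0x0f]=0xe5, mem[0x06]=0xe5, mem[0x0c]=0xc8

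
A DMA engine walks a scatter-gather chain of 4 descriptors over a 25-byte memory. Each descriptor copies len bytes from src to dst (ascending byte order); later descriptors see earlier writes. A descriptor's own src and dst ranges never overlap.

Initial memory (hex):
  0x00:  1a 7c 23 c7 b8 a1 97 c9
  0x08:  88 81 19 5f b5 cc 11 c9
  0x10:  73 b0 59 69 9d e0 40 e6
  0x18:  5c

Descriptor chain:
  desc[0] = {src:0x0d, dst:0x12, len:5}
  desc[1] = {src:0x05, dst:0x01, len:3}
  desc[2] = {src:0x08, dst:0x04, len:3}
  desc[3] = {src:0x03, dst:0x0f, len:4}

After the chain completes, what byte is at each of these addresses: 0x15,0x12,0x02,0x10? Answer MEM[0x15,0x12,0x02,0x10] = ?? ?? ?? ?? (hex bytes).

[0] 0x0d->0x12 len=5 : cc 11 c9 73 b0
[1] 0x05->0x01 len=3 : a1 97 c9
[2] 0x08->0x04 len=3 : 88 81 19
[3] 0x03->0x0f len=4 : c9 88 81 19
query mem[0x15]=0x73, mem[0x12]=0x19, mem[0x02]=0x97, mem[0x10]=0x88

MEM[0x15,0x12,0x02,0x10] = 73 19 97 88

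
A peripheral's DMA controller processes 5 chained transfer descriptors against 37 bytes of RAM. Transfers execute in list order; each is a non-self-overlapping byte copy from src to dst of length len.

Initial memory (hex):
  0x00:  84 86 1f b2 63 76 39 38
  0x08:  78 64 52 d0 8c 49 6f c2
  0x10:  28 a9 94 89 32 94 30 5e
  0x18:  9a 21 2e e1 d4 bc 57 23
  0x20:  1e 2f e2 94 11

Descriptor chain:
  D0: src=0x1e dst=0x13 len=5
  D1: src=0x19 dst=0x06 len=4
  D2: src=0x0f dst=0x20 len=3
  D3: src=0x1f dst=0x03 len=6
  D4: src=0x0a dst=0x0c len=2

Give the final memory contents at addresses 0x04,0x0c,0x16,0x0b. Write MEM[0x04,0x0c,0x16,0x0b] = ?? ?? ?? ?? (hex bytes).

#0 dst[0x13+5] := {0x57,0x23,0x1e,0x2f,0xe2}
#1 dst[0x06+4] := {0x21,0x2e,0xe1,0xd4}
#2 dst[0x20+3] := {0xc2,0x28,0xa9}
#3 dst[0x03+6] := {0x23,0xc2,0x28,0xa9,0x94,0x11}
#4 dst[0x0c+2] := {0x52,0xd0}
query mem[0x04]=0xc2, mem[0x0c]=0x52, mem[0x16]=0x2f, mem[0x0b]=0xd0

MEM[0x04,0x0c,0x16,0x0b] = c2 52 2f d0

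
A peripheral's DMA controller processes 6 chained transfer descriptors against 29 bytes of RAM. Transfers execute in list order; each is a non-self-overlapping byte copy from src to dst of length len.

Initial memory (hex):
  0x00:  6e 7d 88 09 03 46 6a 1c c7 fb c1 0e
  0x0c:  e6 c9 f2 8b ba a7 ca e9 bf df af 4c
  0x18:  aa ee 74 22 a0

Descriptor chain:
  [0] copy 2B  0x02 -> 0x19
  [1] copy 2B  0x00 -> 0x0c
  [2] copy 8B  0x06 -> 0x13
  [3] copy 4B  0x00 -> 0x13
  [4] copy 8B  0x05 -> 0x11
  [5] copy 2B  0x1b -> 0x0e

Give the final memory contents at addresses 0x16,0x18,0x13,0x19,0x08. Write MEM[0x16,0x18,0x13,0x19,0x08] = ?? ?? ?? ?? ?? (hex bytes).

MEM[0x16,0x18,0x13,0x19,0x08] = c1 6e 1c 6e c7

[0] 0x02->0x19 len=2 : 88 09
[1] 0x00->0x0c len=2 : 6e 7d
[2] 0x06->0x13 len=8 : 6a 1c c7 fb c1 0e 6e 7d
[3] 0x00->0x13 len=4 : 6e 7d 88 09
[4] 0x05->0x11 len=8 : 46 6a 1c c7 fb c1 0e 6e
[5] 0x1b->0x0e len=2 : 22 a0
query mem[0x16]=0xc1, mem[0x18]=0x6e, mem[0x13]=0x1c, mem[0x19]=0x6e, mem[0x08]=0xc7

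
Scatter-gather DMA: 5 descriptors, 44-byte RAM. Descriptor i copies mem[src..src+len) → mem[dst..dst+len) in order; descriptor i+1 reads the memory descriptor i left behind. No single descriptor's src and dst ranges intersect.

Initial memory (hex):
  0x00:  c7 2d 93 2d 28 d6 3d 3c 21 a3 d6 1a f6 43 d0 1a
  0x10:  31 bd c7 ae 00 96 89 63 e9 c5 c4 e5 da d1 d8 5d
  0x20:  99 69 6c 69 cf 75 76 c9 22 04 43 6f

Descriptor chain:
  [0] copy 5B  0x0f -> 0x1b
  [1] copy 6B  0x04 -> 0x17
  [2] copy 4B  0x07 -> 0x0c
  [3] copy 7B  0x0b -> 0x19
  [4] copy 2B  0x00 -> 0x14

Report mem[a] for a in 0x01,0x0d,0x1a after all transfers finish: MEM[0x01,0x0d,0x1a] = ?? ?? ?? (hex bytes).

[0] 0x0f->0x1b len=5 : 1a 31 bd c7 ae
[1] 0x04->0x17 len=6 : 28 d6 3d 3c 21 a3
[2] 0x07->0x0c len=4 : 3c 21 a3 d6
[3] 0x0b->0x19 len=7 : 1a 3c 21 a3 d6 31 bd
[4] 0x00->0x14 len=2 : c7 2d
query mem[0x01]=0x2d, mem[0x0d]=0x21, mem[0x1a]=0x3c

MEM[0x01,0x0d,0x1a] = 2d 21 3c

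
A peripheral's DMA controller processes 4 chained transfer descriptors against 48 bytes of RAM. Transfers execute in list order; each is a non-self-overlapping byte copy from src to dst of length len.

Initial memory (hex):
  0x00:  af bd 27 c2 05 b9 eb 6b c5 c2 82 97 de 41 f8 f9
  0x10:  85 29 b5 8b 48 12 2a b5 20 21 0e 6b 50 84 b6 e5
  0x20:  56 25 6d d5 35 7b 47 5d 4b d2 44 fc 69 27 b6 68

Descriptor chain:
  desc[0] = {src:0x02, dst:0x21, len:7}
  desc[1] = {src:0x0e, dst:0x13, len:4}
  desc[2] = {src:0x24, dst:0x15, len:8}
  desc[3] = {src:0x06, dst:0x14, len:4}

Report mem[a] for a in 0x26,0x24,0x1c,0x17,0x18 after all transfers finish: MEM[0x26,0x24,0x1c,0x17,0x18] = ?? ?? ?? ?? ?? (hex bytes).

[0] 0x02->0x21 len=7 : 27 c2 05 b9 eb 6b c5
[1] 0x0e->0x13 len=4 : f8 f9 85 29
[2] 0x24->0x15 len=8 : b9 eb 6b c5 4b d2 44 fc
[3] 0x06->0x14 len=4 : eb 6b c5 c2
query mem[0x26]=0x6b, mem[0x24]=0xb9, mem[0x1c]=0xfc, mem[0x17]=0xc2, mem[0x18]=0xc5

MEM[0x26,0x24,0x1c,0x17,0x18] = 6b b9 fc c2 c5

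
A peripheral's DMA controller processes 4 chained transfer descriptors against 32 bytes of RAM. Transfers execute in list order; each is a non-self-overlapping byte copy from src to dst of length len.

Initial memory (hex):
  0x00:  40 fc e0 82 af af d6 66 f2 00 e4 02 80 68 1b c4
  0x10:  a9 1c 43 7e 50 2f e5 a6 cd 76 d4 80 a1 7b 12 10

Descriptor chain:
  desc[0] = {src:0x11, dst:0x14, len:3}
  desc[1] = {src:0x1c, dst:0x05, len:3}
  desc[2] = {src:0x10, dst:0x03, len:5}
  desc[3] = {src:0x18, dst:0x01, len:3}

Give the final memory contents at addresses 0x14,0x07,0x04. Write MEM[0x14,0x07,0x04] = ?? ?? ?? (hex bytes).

MEM[0x14,0x07,0x04] = 1c 1c 1c

  after D0: wrote 3B at 0x14 = 1c437e
  after D1: wrote 3B at 0x05 = a17b12
  after D2: wrote 5B at 0x03 = a91c437e1c
  after D3: wrote 3B at 0x01 = cd76d4
query mem[0x14]=0x1c, mem[0x07]=0x1c, mem[0x04]=0x1c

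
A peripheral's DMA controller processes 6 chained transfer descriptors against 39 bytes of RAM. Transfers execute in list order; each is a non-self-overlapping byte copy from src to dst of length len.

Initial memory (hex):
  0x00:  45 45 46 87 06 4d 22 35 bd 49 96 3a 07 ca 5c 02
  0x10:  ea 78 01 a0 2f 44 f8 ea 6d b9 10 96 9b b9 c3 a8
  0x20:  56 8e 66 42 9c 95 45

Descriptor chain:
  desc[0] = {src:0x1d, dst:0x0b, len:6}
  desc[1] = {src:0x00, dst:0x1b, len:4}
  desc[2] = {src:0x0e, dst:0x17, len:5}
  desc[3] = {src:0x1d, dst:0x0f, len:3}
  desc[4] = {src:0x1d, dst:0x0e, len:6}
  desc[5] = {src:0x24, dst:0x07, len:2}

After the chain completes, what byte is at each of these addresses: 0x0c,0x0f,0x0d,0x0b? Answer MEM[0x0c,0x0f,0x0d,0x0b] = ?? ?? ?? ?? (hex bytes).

MEM[0x0c,0x0f,0x0d,0x0b] = c3 87 a8 b9

[0] 0x1d->0x0b len=6 : b9 c3 a8 56 8e 66
[1] 0x00->0x1b len=4 : 45 45 46 87
[2] 0x0e->0x17 len=5 : 56 8e 66 78 01
[3] 0x1d->0x0f len=3 : 46 87 a8
[4] 0x1d->0x0e len=6 : 46 87 a8 56 8e 66
[5] 0x24->0x07 len=2 : 9c 95
query mem[0x0c]=0xc3, mem[0x0f]=0x87, mem[0x0d]=0xa8, mem[0x0b]=0xb9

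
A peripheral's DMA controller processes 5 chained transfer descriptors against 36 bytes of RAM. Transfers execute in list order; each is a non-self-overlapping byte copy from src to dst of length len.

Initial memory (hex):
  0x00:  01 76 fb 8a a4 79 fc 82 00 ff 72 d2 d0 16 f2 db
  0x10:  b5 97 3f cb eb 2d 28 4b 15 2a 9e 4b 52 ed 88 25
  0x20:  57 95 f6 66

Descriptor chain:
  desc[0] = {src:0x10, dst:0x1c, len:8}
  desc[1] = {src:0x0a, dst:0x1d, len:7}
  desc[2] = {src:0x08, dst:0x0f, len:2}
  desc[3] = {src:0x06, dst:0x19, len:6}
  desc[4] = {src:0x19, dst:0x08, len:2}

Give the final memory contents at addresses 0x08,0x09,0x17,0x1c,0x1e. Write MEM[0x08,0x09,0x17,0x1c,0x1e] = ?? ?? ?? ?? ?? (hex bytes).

#0 dst[0x1c+8] := {0xb5,0x97,0x3f,0xcb,0xeb,0x2d,0x28,0x4b}
#1 dst[0x1d+7] := {0x72,0xd2,0xd0,0x16,0xf2,0xdb,0xb5}
#2 dst[0x0f+2] := {0x00,0xff}
#3 dst[0x19+6] := {0xfc,0x82,0x00,0xff,0x72,0xd2}
#4 dst[0x08+2] := {0xfc,0x82}
query mem[0x08]=0xfc, mem[0x09]=0x82, mem[0x17]=0x4b, mem[0x1c]=0xff, mem[0x1e]=0xd2

MEM[0x08,0x09,0x17,0x1c,0x1e] = fc 82 4b ff d2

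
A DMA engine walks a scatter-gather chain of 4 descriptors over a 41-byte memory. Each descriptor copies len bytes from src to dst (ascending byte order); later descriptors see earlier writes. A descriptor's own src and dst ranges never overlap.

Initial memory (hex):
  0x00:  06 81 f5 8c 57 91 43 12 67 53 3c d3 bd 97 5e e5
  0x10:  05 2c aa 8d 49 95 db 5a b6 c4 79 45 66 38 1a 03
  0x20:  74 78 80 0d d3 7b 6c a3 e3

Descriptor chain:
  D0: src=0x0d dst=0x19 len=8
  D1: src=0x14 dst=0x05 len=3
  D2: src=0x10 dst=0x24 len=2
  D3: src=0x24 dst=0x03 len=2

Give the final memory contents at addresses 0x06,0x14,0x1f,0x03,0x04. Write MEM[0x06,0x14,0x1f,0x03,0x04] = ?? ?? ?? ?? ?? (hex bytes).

MEM[0x06,0x14,0x1f,0x03,0x04] = 95 49 8d 05 2c

D0: mem[0x19..0x20] <- [97 5e e5 05 2c aa 8d 49]
D1: mem[0x05..0x07] <- [49 95 db]
D2: mem[0x24..0x25] <- [05 2c]
D3: mem[0x03..0x04] <- [05 2c]
query mem[0x06]=0x95, mem[0x14]=0x49, mem[0x1f]=0x8d, mem[0x03]=0x05, mem[0x04]=0x2c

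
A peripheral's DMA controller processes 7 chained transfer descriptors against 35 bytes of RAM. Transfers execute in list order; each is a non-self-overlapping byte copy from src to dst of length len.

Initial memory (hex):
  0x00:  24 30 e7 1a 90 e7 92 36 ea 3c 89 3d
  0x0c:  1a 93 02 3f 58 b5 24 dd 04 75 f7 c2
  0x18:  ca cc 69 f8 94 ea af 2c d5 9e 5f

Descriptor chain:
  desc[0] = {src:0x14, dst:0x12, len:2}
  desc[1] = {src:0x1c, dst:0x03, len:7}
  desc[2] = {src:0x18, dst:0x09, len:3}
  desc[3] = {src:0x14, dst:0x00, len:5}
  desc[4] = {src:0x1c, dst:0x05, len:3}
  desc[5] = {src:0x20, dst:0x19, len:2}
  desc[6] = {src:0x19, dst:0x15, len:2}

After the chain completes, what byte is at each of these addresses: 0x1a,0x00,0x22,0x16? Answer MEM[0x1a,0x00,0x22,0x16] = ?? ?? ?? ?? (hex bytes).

MEM[0x1a,0x00,0x22,0x16] = 9e 04 5f 9e

[0] 0x14->0x12 len=2 : 04 75
[1] 0x1c->0x03 len=7 : 94 ea af 2c d5 9e 5f
[2] 0x18->0x09 len=3 : ca cc 69
[3] 0x14->0x00 len=5 : 04 75 f7 c2 ca
[4] 0x1c->0x05 len=3 : 94 ea af
[5] 0x20->0x19 len=2 : d5 9e
[6] 0x19->0x15 len=2 : d5 9e
query mem[0x1a]=0x9e, mem[0x00]=0x04, mem[0x22]=0x5f, mem[0x16]=0x9e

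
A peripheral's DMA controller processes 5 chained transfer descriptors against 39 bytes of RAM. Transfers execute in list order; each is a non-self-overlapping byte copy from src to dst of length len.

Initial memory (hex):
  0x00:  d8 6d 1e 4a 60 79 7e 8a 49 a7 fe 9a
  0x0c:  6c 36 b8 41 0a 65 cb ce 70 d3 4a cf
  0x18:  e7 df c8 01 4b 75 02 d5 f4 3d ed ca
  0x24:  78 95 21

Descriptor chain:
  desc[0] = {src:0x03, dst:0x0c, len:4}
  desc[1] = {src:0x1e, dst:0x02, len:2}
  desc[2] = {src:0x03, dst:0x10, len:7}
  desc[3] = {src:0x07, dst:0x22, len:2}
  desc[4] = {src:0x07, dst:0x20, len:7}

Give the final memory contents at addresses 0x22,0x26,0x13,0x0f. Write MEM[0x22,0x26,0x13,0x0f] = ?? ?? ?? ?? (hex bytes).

MEM[0x22,0x26,0x13,0x0f] = a7 60 7e 7e

D0: mem[0x0c..0x0f] <- [4a 60 79 7e]
D1: mem[0x02..0x03] <- [02 d5]
D2: mem[0x10..0x16] <- [d5 60 79 7e 8a 49 a7]
D3: mem[0x22..0x23] <- [8a 49]
D4: mem[0x20..0x26] <- [8a 49 a7 fe 9a 4a 60]
query mem[0x22]=0xa7, mem[0x26]=0x60, mem[0x13]=0x7e, mem[0x0f]=0x7e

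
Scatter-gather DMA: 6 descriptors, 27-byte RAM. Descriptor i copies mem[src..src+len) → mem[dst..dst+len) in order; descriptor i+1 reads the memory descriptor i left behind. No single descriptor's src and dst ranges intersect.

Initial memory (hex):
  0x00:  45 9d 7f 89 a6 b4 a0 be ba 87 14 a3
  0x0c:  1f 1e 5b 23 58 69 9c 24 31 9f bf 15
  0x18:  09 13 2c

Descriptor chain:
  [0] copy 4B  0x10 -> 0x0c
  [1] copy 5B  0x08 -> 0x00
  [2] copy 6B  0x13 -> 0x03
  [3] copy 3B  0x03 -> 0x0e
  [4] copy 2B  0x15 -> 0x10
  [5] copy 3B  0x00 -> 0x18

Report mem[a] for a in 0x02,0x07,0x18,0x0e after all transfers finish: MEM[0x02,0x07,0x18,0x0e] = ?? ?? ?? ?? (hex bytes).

D0: mem[0x0c..0x0f] <- [58 69 9c 24]
D1: mem[0x00..0x04] <- [ba 87 14 a3 58]
D2: mem[0x03..0x08] <- [24 31 9f bf 15 09]
D3: mem[0x0e..0x10] <- [24 31 9f]
D4: mem[0x10..0x11] <- [9f bf]
D5: mem[0x18..0x1a] <- [ba 87 14]
query mem[0x02]=0x14, mem[0x07]=0x15, mem[0x18]=0xba, mem[0x0e]=0x24

MEM[0x02,0x07,0x18,0x0e] = 14 15 ba 24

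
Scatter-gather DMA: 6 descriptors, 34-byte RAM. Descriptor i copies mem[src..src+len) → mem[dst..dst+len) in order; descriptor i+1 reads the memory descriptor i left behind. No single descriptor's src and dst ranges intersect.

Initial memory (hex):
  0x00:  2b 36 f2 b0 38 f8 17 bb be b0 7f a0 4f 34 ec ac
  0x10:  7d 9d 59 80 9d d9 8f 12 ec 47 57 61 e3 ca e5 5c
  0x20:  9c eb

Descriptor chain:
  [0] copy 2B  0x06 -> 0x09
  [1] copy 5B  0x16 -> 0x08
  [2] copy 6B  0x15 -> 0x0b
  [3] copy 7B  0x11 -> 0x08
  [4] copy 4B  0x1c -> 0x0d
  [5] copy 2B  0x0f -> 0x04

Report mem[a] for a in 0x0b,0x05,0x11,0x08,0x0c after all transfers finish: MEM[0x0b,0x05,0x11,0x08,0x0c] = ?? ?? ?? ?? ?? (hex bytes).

MEM[0x0b,0x05,0x11,0x08,0x0c] = 9d 5c 9d 9d d9

D0: mem[0x09..0x0a] <- [17 bb]
D1: mem[0x08..0x0c] <- [8f 12 ec 47 57]
D2: mem[0x0b..0x10] <- [d9 8f 12 ec 47 57]
D3: mem[0x08..0x0e] <- [9d 59 80 9d d9 8f 12]
D4: mem[0x0d..0x10] <- [e3 ca e5 5c]
D5: mem[0x04..0x05] <- [e5 5c]
query mem[0x0b]=0x9d, mem[0x05]=0x5c, mem[0x11]=0x9d, mem[0x08]=0x9d, mem[0x0c]=0xd9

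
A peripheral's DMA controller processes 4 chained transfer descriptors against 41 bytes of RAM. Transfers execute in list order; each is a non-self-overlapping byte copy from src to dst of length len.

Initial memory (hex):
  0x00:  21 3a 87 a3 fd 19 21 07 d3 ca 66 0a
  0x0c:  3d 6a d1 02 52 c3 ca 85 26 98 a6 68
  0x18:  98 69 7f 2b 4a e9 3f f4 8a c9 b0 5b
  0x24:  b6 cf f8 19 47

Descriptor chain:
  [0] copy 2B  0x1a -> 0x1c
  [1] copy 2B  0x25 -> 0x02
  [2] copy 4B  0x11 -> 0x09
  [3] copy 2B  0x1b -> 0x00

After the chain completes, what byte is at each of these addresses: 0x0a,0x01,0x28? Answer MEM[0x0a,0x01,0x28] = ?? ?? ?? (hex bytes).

  after D0: wrote 2B at 0x1c = 7f2b
  after D1: wrote 2B at 0x02 = cff8
  after D2: wrote 4B at 0x09 = c3ca8526
  after D3: wrote 2B at 0x00 = 2b7f
query mem[0x0a]=0xca, mem[0x01]=0x7f, mem[0x28]=0x47

MEM[0x0a,0x01,0x28] = ca 7f 47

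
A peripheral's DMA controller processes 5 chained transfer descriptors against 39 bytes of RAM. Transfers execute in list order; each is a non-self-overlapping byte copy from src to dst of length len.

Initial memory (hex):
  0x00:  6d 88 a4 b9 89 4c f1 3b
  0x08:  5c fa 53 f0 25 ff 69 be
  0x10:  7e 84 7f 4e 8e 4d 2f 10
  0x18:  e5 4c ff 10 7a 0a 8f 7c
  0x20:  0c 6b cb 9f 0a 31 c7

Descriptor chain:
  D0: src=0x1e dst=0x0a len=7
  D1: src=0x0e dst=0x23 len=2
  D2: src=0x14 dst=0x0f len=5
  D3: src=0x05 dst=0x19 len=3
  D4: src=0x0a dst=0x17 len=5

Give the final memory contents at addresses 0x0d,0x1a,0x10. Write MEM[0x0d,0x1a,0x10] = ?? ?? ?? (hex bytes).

[0] 0x1e->0x0a len=7 : 8f 7c 0c 6b cb 9f 0a
[1] 0x0e->0x23 len=2 : cb 9f
[2] 0x14->0x0f len=5 : 8e 4d 2f 10 e5
[3] 0x05->0x19 len=3 : 4c f1 3b
[4] 0x0a->0x17 len=5 : 8f 7c 0c 6b cb
query mem[0x0d]=0x6b, mem[0x1a]=0x6b, mem[0x10]=0x4d

MEM[0x0d,0x1a,0x10] = 6b 6b 4d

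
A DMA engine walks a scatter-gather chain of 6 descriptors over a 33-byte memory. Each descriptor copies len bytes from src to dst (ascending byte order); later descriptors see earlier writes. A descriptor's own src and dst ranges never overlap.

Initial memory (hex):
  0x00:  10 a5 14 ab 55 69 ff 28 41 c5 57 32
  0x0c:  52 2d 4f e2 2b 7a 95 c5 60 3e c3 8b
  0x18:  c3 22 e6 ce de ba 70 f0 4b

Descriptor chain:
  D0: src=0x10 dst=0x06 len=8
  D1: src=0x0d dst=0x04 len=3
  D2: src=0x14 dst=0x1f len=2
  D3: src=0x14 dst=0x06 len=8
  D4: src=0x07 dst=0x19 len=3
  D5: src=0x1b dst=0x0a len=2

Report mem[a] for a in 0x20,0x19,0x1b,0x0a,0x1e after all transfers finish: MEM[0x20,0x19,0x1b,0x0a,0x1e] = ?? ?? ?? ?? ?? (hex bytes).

MEM[0x20,0x19,0x1b,0x0a,0x1e] = 3e 3e 8b 8b 70

#0 dst[0x06+8] := {0x2b,0x7a,0x95,0xc5,0x60,0x3e,0xc3,0x8b}
#1 dst[0x04+3] := {0x8b,0x4f,0xe2}
#2 dst[0x1f+2] := {0x60,0x3e}
#3 dst[0x06+8] := {0x60,0x3e,0xc3,0x8b,0xc3,0x22,0xe6,0xce}
#4 dst[0x19+3] := {0x3e,0xc3,0x8b}
#5 dst[0x0a+2] := {0x8b,0xde}
query mem[0x20]=0x3e, mem[0x19]=0x3e, mem[0x1b]=0x8b, mem[0x0a]=0x8b, mem[0x1e]=0x70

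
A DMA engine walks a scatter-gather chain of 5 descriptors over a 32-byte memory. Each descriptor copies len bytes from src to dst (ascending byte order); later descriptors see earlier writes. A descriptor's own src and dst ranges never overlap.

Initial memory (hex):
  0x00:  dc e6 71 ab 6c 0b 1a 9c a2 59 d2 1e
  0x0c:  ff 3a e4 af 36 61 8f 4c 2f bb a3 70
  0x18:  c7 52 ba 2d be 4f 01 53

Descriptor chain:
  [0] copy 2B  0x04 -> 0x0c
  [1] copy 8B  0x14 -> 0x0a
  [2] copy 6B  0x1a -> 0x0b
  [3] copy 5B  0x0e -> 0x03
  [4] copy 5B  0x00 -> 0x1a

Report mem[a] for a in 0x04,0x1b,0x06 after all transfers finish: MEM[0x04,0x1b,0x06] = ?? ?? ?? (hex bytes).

MEM[0x04,0x1b,0x06] = 01 e6 2d

D0: mem[0x0c..0x0d] <- [6c 0b]
D1: mem[0x0a..0x11] <- [2f bb a3 70 c7 52 ba 2d]
D2: mem[0x0b..0x10] <- [ba 2d be 4f 01 53]
D3: mem[0x03..0x07] <- [4f 01 53 2d 8f]
D4: mem[0x1a..0x1e] <- [dc e6 71 4f 01]
query mem[0x04]=0x01, mem[0x1b]=0xe6, mem[0x06]=0x2d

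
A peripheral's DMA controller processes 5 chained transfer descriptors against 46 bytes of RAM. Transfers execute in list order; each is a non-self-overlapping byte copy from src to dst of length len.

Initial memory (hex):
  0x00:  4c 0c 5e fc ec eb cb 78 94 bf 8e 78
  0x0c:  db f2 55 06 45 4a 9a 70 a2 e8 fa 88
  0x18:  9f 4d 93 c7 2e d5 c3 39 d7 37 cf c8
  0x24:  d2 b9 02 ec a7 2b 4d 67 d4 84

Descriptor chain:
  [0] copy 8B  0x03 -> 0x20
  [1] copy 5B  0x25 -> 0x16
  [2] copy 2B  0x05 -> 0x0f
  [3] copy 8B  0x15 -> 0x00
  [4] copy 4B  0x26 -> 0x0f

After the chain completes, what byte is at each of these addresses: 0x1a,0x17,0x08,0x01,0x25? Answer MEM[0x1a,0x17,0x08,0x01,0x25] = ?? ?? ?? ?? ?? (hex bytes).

  after D0: wrote 8B at 0x20 = fcecebcb7894bf8e
  after D1: wrote 5B at 0x16 = 94bf8ea72b
  after D2: wrote 2B at 0x0f = ebcb
  after D3: wrote 8B at 0x00 = e894bf8ea72bc72e
  after D4: wrote 4B at 0x0f = bf8ea72b
query mem[0x1a]=0x2b, mem[0x17]=0xbf, mem[0x08]=0x94, mem[0x01]=0x94, mem[0x25]=0x94

MEM[0x1a,0x17,0x08,0x01,0x25] = 2b bf 94 94 94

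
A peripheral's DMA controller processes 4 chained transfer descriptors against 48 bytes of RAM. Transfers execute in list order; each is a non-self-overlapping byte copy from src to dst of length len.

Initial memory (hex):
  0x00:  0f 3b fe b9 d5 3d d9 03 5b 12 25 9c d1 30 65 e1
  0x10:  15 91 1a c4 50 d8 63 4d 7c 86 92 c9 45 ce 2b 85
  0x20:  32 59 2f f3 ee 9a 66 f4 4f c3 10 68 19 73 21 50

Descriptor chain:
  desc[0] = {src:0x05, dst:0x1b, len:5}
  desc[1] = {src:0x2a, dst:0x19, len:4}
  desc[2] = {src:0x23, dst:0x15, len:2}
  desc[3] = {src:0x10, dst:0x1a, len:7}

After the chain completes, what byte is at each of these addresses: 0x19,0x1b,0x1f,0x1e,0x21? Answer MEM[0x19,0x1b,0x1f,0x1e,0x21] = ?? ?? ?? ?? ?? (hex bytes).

[0] 0x05->0x1b len=5 : 3d d9 03 5b 12
[1] 0x2a->0x19 len=4 : 10 68 19 73
[2] 0x23->0x15 len=2 : f3 ee
[3] 0x10->0x1a len=7 : 15 91 1a c4 50 f3 ee
query mem[0x19]=0x10, mem[0x1b]=0x91, mem[0x1f]=0xf3, mem[0x1e]=0x50, mem[0x21]=0x59

MEM[0x19,0x1b,0x1f,0x1e,0x21] = 10 91 f3 50 59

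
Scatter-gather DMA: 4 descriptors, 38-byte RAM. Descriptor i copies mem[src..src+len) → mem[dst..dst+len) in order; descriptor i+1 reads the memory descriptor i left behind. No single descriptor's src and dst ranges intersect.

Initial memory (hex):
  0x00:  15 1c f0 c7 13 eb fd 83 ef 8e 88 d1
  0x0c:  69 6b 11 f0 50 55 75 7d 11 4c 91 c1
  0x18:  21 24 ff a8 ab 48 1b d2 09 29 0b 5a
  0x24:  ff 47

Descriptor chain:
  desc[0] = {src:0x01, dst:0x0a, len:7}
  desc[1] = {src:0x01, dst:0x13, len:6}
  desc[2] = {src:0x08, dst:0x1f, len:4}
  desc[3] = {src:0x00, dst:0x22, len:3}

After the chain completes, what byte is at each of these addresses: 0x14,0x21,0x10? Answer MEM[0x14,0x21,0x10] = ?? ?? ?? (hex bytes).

MEM[0x14,0x21,0x10] = f0 1c 83

#0 dst[0x0a+7] := {0x1c,0xf0,0xc7,0x13,0xeb,0xfd,0x83}
#1 dst[0x13+6] := {0x1c,0xf0,0xc7,0x13,0xeb,0xfd}
#2 dst[0x1f+4] := {0xef,0x8e,0x1c,0xf0}
#3 dst[0x22+3] := {0x15,0x1c,0xf0}
query mem[0x14]=0xf0, mem[0x21]=0x1c, mem[0x10]=0x83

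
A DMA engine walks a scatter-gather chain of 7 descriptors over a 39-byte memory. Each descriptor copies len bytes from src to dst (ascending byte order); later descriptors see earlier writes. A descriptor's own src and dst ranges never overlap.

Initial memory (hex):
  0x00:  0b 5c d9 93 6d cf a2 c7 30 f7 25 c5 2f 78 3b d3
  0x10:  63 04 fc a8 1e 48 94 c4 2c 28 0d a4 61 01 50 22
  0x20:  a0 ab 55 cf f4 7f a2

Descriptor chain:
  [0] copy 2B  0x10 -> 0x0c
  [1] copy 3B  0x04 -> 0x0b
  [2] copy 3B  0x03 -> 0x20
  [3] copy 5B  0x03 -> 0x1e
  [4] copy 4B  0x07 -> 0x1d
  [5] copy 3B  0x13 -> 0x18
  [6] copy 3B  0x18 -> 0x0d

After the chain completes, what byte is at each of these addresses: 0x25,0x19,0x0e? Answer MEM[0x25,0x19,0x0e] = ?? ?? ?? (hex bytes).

#0 dst[0x0c+2] := {0x63,0x04}
#1 dst[0x0b+3] := {0x6d,0xcf,0xa2}
#2 dst[0x20+3] := {0x93,0x6d,0xcf}
#3 dst[0x1e+5] := {0x93,0x6d,0xcf,0xa2,0xc7}
#4 dst[0x1d+4] := {0xc7,0x30,0xf7,0x25}
#5 dst[0x18+3] := {0xa8,0x1e,0x48}
#6 dst[0x0d+3] := {0xa8,0x1e,0x48}
query mem[0x25]=0x7f, mem[0x19]=0x1e, mem[0x0e]=0x1e

MEM[0x25,0x19,0x0e] = 7f 1e 1e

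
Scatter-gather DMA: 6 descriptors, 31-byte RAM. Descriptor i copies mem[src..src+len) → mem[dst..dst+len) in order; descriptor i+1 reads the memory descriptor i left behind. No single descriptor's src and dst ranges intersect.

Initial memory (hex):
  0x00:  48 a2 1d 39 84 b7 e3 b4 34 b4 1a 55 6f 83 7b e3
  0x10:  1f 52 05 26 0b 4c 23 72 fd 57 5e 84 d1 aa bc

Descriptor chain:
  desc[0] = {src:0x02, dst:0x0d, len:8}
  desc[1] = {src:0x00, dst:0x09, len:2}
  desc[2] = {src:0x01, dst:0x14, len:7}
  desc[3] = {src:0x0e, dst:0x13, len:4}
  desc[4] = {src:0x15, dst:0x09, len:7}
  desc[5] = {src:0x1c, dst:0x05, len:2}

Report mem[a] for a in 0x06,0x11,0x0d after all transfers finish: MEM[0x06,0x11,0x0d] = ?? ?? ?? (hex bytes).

D0: mem[0x0d..0x14] <- [1d 39 84 b7 e3 b4 34 b4]
D1: mem[0x09..0x0a] <- [48 a2]
D2: mem[0x14..0x1a] <- [a2 1d 39 84 b7 e3 b4]
D3: mem[0x13..0x16] <- [39 84 b7 e3]
D4: mem[0x09..0x0f] <- [b7 e3 84 b7 e3 b4 84]
D5: mem[0x05..0x06] <- [d1 aa]
query mem[0x06]=0xaa, mem[0x11]=0xe3, mem[0x0d]=0xe3

MEM[0x06,0x11,0x0d] = aa e3 e3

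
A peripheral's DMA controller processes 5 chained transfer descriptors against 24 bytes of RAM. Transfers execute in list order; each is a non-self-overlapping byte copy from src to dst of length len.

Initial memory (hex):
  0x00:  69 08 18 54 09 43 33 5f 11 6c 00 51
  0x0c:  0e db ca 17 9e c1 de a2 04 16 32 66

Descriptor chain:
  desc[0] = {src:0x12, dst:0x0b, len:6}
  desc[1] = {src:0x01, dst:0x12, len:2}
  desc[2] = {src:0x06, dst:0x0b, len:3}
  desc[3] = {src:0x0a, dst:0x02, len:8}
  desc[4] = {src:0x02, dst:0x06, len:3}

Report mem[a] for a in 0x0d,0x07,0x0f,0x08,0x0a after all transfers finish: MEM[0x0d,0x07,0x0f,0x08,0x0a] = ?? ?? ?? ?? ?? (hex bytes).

  after D0: wrote 6B at 0x0b = dea204163266
  after D1: wrote 2B at 0x12 = 0818
  after D2: wrote 3B at 0x0b = 335f11
  after D3: wrote 8B at 0x02 = 00335f11163266c1
  after D4: wrote 3B at 0x06 = 00335f
query mem[0x0d]=0x11, mem[0x07]=0x33, mem[0x0f]=0x32, mem[0x08]=0x5f, mem[0x0a]=0x00

MEM[0x0d,0x07,0x0f,0x08,0x0a] = 11 33 32 5f 00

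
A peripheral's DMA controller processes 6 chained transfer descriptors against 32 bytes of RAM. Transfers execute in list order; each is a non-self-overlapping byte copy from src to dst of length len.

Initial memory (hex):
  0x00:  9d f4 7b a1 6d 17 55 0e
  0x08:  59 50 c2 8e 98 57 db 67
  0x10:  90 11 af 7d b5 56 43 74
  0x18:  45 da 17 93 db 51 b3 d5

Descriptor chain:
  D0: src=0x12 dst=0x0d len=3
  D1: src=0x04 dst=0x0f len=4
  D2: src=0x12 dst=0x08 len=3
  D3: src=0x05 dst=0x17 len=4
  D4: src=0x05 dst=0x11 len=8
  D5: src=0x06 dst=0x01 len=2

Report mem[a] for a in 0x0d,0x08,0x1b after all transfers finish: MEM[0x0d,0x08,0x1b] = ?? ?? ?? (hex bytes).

[0] 0x12->0x0d len=3 : af 7d b5
[1] 0x04->0x0f len=4 : 6d 17 55 0e
[2] 0x12->0x08 len=3 : 0e 7d b5
[3] 0x05->0x17 len=4 : 17 55 0e 0e
[4] 0x05->0x11 len=8 : 17 55 0e 0e 7d b5 8e 98
[5] 0x06->0x01 len=2 : 55 0e
query mem[0x0d]=0xaf, mem[0x08]=0x0e, mem[0x1b]=0x93

MEM[0x0d,0x08,0x1b] = af 0e 93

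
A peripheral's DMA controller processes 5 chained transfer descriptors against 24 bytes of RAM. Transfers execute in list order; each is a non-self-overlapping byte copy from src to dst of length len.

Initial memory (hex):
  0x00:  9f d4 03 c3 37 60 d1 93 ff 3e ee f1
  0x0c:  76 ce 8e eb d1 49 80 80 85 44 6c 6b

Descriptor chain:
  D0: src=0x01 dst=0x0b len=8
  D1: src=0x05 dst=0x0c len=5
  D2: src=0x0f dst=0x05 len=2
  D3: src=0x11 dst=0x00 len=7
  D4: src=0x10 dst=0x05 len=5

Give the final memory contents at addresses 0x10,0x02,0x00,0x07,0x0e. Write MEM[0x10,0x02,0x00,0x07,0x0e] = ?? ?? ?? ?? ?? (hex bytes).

[0] 0x01->0x0b len=8 : d4 03 c3 37 60 d1 93 ff
[1] 0x05->0x0c len=5 : 60 d1 93 ff 3e
[2] 0x0f->0x05 len=2 : ff 3e
[3] 0x11->0x00 len=7 : 93 ff 80 85 44 6c 6b
[4] 0x10->0x05 len=5 : 3e 93 ff 80 85
query mem[0x10]=0x3e, mem[0x02]=0x80, mem[0x00]=0x93, mem[0x07]=0xff, mem[0x0e]=0x93

MEM[0x10,0x02,0x00,0x07,0x0e] = 3e 80 93 ff 93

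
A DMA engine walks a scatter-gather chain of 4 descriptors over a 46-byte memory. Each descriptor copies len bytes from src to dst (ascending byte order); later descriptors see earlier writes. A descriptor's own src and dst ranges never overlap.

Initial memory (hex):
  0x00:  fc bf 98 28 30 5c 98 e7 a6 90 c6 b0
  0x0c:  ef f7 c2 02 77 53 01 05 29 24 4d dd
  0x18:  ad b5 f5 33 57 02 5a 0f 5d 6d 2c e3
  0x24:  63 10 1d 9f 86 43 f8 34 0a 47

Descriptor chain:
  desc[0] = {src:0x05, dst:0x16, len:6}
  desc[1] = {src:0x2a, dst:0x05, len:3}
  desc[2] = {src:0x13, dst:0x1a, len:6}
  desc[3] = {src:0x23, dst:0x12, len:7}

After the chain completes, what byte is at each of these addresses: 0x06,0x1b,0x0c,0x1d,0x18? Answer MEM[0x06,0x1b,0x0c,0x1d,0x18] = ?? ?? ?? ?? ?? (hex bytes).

[0] 0x05->0x16 len=6 : 5c 98 e7 a6 90 c6
[1] 0x2a->0x05 len=3 : f8 34 0a
[2] 0x13->0x1a len=6 : 05 29 24 5c 98 e7
[3] 0x23->0x12 len=7 : e3 63 10 1d 9f 86 43
query mem[0x06]=0x34, mem[0x1b]=0x29, mem[0x0c]=0xef, mem[0x1d]=0x5c, mem[0x18]=0x43

MEM[0x06,0x1b,0x0c,0x1d,0x18] = 34 29 ef 5c 43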